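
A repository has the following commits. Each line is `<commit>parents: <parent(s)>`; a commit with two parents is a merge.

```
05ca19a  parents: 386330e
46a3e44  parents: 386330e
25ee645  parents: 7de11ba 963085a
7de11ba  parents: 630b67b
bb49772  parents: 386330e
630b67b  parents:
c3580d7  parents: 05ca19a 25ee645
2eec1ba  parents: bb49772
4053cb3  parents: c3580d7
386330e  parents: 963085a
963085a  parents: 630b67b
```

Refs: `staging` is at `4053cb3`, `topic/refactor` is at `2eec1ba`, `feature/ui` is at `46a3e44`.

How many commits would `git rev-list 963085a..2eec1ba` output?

3

Reachable from 2eec1ba: {2eec1ba, 386330e, 630b67b, 963085a, bb49772}.
Reachable from 963085a: {630b67b, 963085a}.
In 2eec1ba's history but not 963085a's: {2eec1ba, 386330e, bb49772} — 3 commits.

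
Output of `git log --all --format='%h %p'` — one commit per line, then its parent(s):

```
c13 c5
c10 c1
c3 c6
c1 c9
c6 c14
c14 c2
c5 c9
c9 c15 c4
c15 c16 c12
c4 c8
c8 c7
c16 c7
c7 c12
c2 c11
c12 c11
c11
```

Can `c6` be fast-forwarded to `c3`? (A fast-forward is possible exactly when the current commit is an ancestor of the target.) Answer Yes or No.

Yes

A fast-forward from c6 to c3 is possible iff c6 is an ancestor of c3.
Ancestors of c3: {c11, c14, c2, c3, c6}.
c6 is among them, so fast-forward is possible.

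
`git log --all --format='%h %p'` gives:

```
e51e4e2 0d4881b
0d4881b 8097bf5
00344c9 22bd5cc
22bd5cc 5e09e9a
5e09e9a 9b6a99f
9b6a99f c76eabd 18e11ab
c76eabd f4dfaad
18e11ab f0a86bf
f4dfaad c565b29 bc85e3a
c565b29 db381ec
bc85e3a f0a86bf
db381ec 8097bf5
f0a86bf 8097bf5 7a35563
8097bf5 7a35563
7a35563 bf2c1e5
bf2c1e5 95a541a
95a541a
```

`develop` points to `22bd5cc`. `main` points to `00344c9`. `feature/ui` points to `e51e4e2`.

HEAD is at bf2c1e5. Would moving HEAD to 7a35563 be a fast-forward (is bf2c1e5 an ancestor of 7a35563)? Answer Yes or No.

A fast-forward from bf2c1e5 to 7a35563 is possible iff bf2c1e5 is an ancestor of 7a35563.
Ancestors of 7a35563: {7a35563, 95a541a, bf2c1e5}.
bf2c1e5 is among them, so fast-forward is possible.

Yes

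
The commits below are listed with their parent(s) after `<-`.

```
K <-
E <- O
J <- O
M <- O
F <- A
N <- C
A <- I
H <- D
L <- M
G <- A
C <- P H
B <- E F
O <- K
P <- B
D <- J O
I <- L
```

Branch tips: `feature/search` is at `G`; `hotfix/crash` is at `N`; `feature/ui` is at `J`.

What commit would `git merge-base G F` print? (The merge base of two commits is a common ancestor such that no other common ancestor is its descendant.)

A

Ancestors of G: {A, G, I, K, L, M, O}.
Ancestors of F: {A, F, I, K, L, M, O}.
Common ancestors: {A, I, K, L, M, O}.
Among these, A is not an ancestor of any other common ancestor — it is the merge base.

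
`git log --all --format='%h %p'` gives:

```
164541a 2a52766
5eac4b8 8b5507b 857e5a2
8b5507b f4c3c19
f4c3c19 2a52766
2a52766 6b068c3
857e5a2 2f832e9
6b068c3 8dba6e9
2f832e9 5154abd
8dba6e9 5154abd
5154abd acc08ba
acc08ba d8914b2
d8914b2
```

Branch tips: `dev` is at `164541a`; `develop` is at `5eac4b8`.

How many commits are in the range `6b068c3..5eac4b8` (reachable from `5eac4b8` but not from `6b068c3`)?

Reachable from 5eac4b8: {2a52766, 2f832e9, 5154abd, 5eac4b8, 6b068c3, 857e5a2, 8b5507b, 8dba6e9, acc08ba, d8914b2, f4c3c19}.
Reachable from 6b068c3: {5154abd, 6b068c3, 8dba6e9, acc08ba, d8914b2}.
In 5eac4b8's history but not 6b068c3's: {2a52766, 2f832e9, 5eac4b8, 857e5a2, 8b5507b, f4c3c19} — 6 commits.

6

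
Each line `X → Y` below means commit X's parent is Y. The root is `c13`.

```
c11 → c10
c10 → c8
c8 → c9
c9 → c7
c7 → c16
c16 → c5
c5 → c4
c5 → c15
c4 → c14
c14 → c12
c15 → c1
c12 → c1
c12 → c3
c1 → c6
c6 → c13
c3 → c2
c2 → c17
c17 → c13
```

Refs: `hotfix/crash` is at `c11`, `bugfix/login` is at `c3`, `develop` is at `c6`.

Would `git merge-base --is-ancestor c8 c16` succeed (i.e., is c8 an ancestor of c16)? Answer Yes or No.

Ancestors of c16: {c1, c12, c13, c14, c15, c16, c17, c2, c3, c4, c5, c6}.
c8 is not in that set, so it is not an ancestor of c16.

No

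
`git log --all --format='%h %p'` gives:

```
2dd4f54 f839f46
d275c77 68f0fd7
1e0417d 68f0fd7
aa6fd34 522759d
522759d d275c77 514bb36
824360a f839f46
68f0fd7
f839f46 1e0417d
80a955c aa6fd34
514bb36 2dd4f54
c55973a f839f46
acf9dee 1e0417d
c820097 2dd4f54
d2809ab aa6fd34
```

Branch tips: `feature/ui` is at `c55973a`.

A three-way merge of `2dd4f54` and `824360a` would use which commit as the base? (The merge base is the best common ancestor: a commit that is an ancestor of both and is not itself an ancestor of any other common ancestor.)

f839f46

Ancestors of 2dd4f54: {1e0417d, 2dd4f54, 68f0fd7, f839f46}.
Ancestors of 824360a: {1e0417d, 68f0fd7, 824360a, f839f46}.
Common ancestors: {1e0417d, 68f0fd7, f839f46}.
Among these, f839f46 is not an ancestor of any other common ancestor — it is the merge base.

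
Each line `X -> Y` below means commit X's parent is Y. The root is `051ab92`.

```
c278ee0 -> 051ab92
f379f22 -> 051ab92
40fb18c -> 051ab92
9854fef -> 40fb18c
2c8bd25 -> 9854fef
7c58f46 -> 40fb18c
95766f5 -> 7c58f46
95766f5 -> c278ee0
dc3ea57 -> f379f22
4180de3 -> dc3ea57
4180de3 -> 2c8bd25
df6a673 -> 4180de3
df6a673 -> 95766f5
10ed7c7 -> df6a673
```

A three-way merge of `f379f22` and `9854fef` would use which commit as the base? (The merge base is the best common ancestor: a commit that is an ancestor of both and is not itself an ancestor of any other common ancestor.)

051ab92

Ancestors of f379f22: {051ab92, f379f22}.
Ancestors of 9854fef: {051ab92, 40fb18c, 9854fef}.
Common ancestors: {051ab92}.
The only common ancestor is 051ab92, so it is the merge base.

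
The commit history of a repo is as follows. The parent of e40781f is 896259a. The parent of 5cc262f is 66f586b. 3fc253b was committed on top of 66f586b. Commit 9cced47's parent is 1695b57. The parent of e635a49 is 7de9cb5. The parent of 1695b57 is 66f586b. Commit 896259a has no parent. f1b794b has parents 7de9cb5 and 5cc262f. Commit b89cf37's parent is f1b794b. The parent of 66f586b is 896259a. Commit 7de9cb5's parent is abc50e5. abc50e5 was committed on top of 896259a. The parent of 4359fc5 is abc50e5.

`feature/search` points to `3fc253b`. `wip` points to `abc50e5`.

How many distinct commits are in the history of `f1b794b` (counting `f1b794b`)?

6

Walking parent pointers from f1b794b: reachable set = {5cc262f, 66f586b, 7de9cb5, 896259a, abc50e5, f1b794b}.
That is 6 commits.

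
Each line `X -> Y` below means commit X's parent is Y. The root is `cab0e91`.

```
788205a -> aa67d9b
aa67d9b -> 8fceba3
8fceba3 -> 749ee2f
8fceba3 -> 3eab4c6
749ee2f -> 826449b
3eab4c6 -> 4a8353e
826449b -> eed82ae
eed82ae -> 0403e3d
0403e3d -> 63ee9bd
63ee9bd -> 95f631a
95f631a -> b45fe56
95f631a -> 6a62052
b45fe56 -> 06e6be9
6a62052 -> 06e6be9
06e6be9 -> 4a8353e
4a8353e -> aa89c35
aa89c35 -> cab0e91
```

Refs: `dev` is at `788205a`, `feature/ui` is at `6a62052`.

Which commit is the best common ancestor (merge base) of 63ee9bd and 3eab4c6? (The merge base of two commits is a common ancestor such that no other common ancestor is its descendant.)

Ancestors of 63ee9bd: {06e6be9, 4a8353e, 63ee9bd, 6a62052, 95f631a, aa89c35, b45fe56, cab0e91}.
Ancestors of 3eab4c6: {3eab4c6, 4a8353e, aa89c35, cab0e91}.
Common ancestors: {4a8353e, aa89c35, cab0e91}.
Among these, 4a8353e is not an ancestor of any other common ancestor — it is the merge base.

4a8353e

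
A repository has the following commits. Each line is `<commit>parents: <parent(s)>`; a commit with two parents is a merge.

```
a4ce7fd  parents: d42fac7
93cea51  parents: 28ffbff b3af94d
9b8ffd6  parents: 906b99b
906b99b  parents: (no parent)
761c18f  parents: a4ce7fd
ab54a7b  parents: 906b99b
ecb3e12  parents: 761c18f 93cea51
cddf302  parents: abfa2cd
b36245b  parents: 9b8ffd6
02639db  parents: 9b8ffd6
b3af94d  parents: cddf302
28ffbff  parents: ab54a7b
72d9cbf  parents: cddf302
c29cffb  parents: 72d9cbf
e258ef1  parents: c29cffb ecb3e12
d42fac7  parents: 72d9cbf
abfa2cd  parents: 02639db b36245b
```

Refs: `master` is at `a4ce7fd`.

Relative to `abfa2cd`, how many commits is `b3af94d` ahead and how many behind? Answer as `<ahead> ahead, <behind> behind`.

Reachable from b3af94d: {02639db, 906b99b, 9b8ffd6, abfa2cd, b36245b, b3af94d, cddf302}.
Reachable from abfa2cd: {02639db, 906b99b, 9b8ffd6, abfa2cd, b36245b}.
Only in b3af94d's history (ahead): {b3af94d, cddf302} — 2.
Only in abfa2cd's history (behind): {} — 0.

2 ahead, 0 behind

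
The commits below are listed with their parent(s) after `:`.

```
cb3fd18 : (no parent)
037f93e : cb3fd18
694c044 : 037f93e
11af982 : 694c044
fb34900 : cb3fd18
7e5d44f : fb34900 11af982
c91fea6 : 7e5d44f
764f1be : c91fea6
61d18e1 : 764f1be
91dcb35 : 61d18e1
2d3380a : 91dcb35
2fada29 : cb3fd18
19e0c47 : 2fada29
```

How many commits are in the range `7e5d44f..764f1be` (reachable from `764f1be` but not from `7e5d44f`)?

2

Reachable from 764f1be: {037f93e, 11af982, 694c044, 764f1be, 7e5d44f, c91fea6, cb3fd18, fb34900}.
Reachable from 7e5d44f: {037f93e, 11af982, 694c044, 7e5d44f, cb3fd18, fb34900}.
In 764f1be's history but not 7e5d44f's: {764f1be, c91fea6} — 2 commits.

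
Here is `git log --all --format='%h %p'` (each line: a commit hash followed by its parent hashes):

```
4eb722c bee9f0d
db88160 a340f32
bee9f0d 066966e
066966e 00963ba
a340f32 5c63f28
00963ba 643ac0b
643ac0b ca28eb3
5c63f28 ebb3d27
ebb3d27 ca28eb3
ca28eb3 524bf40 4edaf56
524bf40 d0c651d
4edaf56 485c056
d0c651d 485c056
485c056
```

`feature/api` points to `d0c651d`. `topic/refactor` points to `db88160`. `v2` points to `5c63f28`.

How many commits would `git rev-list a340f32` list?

8

Walking parent pointers from a340f32: reachable set = {485c056, 4edaf56, 524bf40, 5c63f28, a340f32, ca28eb3, d0c651d, ebb3d27}.
That is 8 commits.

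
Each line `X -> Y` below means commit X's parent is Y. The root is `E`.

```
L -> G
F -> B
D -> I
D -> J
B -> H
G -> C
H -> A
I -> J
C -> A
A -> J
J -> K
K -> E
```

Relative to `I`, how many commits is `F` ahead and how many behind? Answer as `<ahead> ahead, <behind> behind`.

4 ahead, 1 behind

Reachable from F: {A, B, E, F, H, J, K}.
Reachable from I: {E, I, J, K}.
Only in F's history (ahead): {A, B, F, H} — 4.
Only in I's history (behind): {I} — 1.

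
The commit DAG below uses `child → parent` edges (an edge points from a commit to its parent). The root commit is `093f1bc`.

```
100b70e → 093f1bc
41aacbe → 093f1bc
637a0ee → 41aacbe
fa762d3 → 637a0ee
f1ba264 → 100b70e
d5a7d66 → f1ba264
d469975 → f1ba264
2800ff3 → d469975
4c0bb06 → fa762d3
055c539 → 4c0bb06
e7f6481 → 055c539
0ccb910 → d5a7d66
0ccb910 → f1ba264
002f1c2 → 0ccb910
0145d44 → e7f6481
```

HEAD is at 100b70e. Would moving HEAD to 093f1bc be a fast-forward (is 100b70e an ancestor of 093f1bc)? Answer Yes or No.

A fast-forward from 100b70e to 093f1bc is possible iff 100b70e is an ancestor of 093f1bc.
Ancestors of 093f1bc: {093f1bc}.
100b70e is not among them, so fast-forward is not possible.

No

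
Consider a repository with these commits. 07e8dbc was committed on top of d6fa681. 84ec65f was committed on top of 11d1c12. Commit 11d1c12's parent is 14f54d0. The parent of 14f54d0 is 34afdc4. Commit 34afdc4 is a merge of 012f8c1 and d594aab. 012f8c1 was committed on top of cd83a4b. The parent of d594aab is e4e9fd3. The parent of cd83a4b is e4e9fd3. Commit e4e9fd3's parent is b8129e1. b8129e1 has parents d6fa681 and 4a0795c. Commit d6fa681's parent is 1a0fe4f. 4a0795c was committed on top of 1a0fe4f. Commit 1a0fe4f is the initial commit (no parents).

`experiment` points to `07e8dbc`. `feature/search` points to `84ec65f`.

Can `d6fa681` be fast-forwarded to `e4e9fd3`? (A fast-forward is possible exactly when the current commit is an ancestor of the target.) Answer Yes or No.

A fast-forward from d6fa681 to e4e9fd3 is possible iff d6fa681 is an ancestor of e4e9fd3.
Ancestors of e4e9fd3: {1a0fe4f, 4a0795c, b8129e1, d6fa681, e4e9fd3}.
d6fa681 is among them, so fast-forward is possible.

Yes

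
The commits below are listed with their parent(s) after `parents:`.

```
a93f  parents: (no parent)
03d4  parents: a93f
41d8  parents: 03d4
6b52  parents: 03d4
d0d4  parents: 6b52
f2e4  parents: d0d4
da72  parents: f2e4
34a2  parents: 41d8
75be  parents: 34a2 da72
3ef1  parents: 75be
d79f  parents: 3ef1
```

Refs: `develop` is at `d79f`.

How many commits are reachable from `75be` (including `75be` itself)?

9

Walking parent pointers from 75be: reachable set = {03d4, 34a2, 41d8, 6b52, 75be, a93f, d0d4, da72, f2e4}.
That is 9 commits.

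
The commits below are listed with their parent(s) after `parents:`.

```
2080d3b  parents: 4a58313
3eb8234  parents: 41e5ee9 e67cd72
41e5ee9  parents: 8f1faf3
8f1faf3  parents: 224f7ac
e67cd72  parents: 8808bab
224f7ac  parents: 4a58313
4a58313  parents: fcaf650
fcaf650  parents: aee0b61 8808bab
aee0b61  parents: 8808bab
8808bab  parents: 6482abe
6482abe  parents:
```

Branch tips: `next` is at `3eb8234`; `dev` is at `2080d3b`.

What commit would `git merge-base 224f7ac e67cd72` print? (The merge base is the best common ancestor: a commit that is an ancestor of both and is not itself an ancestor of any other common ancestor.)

8808bab

Ancestors of 224f7ac: {224f7ac, 4a58313, 6482abe, 8808bab, aee0b61, fcaf650}.
Ancestors of e67cd72: {6482abe, 8808bab, e67cd72}.
Common ancestors: {6482abe, 8808bab}.
Among these, 8808bab is not an ancestor of any other common ancestor — it is the merge base.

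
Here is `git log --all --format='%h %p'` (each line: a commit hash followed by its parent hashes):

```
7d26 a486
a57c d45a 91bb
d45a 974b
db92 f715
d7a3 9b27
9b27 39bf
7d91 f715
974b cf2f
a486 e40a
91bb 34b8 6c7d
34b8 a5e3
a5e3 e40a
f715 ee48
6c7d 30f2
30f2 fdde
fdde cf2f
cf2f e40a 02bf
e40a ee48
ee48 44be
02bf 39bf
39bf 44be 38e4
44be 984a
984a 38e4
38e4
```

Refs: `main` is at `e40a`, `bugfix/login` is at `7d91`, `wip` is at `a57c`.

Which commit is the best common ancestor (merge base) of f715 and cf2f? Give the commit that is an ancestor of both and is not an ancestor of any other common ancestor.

Ancestors of f715: {38e4, 44be, 984a, ee48, f715}.
Ancestors of cf2f: {02bf, 38e4, 39bf, 44be, 984a, cf2f, e40a, ee48}.
Common ancestors: {38e4, 44be, 984a, ee48}.
Among these, ee48 is not an ancestor of any other common ancestor — it is the merge base.

ee48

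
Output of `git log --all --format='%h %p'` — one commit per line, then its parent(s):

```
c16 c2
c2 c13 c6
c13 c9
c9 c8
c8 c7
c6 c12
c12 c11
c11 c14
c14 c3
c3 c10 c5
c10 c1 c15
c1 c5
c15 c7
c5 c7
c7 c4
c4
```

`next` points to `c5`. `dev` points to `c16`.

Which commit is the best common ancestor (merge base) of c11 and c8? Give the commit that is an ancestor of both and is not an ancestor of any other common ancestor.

Ancestors of c11: {c1, c10, c11, c14, c15, c3, c4, c5, c7}.
Ancestors of c8: {c4, c7, c8}.
Common ancestors: {c4, c7}.
Among these, c7 is not an ancestor of any other common ancestor — it is the merge base.

c7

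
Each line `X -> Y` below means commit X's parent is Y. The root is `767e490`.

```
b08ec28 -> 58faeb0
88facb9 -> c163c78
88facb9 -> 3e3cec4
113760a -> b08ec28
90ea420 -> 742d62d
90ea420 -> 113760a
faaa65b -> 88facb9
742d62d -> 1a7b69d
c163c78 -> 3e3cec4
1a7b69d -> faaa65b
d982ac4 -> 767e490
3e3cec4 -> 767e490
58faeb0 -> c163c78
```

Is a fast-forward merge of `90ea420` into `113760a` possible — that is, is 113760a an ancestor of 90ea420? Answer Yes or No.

Yes

A fast-forward from 113760a to 90ea420 is possible iff 113760a is an ancestor of 90ea420.
Ancestors of 90ea420: {113760a, 1a7b69d, 3e3cec4, 58faeb0, 742d62d, 767e490, 88facb9, 90ea420, b08ec28, c163c78, faaa65b}.
113760a is among them, so fast-forward is possible.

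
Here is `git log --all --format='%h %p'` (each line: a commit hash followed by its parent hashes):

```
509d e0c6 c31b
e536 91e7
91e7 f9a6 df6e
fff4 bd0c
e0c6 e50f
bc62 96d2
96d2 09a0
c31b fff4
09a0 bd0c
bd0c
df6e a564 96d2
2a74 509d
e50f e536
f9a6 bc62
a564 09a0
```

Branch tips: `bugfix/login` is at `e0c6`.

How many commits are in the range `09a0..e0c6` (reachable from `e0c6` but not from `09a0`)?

Reachable from e0c6: {09a0, 91e7, 96d2, a564, bc62, bd0c, df6e, e0c6, e50f, e536, f9a6}.
Reachable from 09a0: {09a0, bd0c}.
In e0c6's history but not 09a0's: {91e7, 96d2, a564, bc62, df6e, e0c6, e50f, e536, f9a6} — 9 commits.

9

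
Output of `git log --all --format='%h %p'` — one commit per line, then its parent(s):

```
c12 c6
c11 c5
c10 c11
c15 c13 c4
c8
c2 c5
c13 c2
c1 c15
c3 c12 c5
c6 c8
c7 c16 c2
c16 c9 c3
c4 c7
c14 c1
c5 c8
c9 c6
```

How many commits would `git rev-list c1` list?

13

Walking parent pointers from c1: reachable set = {c1, c12, c13, c15, c16, c2, c3, c4, c5, c6, c7, c8, c9}.
That is 13 commits.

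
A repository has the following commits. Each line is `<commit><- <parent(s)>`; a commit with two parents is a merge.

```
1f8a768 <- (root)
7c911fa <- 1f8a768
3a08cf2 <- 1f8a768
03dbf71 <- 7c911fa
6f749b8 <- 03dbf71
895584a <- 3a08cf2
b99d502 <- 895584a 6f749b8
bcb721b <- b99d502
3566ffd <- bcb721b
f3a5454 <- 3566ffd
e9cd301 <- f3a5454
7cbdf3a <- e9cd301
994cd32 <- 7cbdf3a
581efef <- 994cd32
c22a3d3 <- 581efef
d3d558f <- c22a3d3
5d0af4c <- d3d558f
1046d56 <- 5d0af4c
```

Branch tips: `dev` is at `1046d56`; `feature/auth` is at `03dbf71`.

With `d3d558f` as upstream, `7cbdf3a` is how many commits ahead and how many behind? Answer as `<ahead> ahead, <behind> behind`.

Reachable from 7cbdf3a: {03dbf71, 1f8a768, 3566ffd, 3a08cf2, 6f749b8, 7c911fa, 7cbdf3a, 895584a, b99d502, bcb721b, e9cd301, f3a5454}.
Reachable from d3d558f: {03dbf71, 1f8a768, 3566ffd, 3a08cf2, 581efef, 6f749b8, 7c911fa, 7cbdf3a, 895584a, 994cd32, b99d502, bcb721b, c22a3d3, d3d558f, e9cd301, f3a5454}.
Only in 7cbdf3a's history (ahead): {} — 0.
Only in d3d558f's history (behind): {581efef, 994cd32, c22a3d3, d3d558f} — 4.

0 ahead, 4 behind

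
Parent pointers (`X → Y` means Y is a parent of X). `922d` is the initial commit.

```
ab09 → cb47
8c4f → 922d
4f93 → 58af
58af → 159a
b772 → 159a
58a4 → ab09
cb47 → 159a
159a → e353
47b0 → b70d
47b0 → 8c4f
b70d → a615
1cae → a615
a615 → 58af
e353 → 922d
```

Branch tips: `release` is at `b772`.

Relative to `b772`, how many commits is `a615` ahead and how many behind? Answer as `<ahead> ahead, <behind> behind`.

2 ahead, 1 behind

Reachable from a615: {159a, 58af, 922d, a615, e353}.
Reachable from b772: {159a, 922d, b772, e353}.
Only in a615's history (ahead): {58af, a615} — 2.
Only in b772's history (behind): {b772} — 1.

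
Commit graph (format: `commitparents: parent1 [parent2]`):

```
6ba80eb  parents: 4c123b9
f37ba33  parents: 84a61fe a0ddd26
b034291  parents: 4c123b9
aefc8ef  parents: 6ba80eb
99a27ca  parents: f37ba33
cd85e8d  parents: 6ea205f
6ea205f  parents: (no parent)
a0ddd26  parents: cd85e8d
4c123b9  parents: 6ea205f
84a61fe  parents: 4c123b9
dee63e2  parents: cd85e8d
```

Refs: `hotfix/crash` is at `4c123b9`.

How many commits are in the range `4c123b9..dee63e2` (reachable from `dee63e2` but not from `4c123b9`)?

Reachable from dee63e2: {6ea205f, cd85e8d, dee63e2}.
Reachable from 4c123b9: {4c123b9, 6ea205f}.
In dee63e2's history but not 4c123b9's: {cd85e8d, dee63e2} — 2 commits.

2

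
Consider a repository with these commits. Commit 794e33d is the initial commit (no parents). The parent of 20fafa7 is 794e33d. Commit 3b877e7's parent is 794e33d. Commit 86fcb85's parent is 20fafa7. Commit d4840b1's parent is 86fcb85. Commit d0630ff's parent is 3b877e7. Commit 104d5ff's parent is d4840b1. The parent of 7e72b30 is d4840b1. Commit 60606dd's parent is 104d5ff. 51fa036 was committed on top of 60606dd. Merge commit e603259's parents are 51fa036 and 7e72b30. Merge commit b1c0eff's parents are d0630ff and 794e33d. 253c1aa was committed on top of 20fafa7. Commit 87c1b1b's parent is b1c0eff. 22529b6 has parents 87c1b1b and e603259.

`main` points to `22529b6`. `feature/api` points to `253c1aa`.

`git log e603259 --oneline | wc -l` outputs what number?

9

Walking parent pointers from e603259: reachable set = {104d5ff, 20fafa7, 51fa036, 60606dd, 794e33d, 7e72b30, 86fcb85, d4840b1, e603259}.
That is 9 commits.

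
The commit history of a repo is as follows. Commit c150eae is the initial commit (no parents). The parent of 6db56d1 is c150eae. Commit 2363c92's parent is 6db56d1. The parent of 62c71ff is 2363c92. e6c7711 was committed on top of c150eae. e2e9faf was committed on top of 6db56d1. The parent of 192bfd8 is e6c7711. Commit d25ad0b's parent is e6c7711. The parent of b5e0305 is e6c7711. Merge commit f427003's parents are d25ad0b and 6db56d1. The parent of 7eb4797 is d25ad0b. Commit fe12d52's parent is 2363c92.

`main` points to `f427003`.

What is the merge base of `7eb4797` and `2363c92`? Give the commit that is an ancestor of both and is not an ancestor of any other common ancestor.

c150eae

Ancestors of 7eb4797: {7eb4797, c150eae, d25ad0b, e6c7711}.
Ancestors of 2363c92: {2363c92, 6db56d1, c150eae}.
Common ancestors: {c150eae}.
The only common ancestor is c150eae, so it is the merge base.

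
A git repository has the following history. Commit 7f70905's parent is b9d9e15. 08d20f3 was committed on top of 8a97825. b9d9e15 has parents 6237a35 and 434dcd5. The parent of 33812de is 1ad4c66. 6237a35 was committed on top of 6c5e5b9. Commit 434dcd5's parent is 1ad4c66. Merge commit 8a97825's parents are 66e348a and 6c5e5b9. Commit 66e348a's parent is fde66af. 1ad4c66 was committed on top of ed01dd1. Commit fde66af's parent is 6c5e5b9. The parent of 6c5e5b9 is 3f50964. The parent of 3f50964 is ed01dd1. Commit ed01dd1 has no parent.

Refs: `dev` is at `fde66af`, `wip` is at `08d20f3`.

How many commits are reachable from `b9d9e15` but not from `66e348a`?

4

Reachable from b9d9e15: {1ad4c66, 3f50964, 434dcd5, 6237a35, 6c5e5b9, b9d9e15, ed01dd1}.
Reachable from 66e348a: {3f50964, 66e348a, 6c5e5b9, ed01dd1, fde66af}.
In b9d9e15's history but not 66e348a's: {1ad4c66, 434dcd5, 6237a35, b9d9e15} — 4 commits.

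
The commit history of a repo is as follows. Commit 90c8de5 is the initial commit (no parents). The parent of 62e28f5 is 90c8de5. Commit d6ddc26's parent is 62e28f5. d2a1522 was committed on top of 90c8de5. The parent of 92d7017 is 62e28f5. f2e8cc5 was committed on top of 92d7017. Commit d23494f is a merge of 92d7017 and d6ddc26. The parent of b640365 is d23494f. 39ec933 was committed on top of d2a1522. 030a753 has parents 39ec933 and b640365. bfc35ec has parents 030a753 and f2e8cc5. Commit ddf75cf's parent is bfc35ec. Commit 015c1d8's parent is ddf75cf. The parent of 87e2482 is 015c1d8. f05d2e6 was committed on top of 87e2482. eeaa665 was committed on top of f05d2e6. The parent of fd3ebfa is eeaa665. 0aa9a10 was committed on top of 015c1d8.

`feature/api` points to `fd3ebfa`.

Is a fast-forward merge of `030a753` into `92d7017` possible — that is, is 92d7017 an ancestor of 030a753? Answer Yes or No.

A fast-forward from 92d7017 to 030a753 is possible iff 92d7017 is an ancestor of 030a753.
Ancestors of 030a753: {030a753, 39ec933, 62e28f5, 90c8de5, 92d7017, b640365, d23494f, d2a1522, d6ddc26}.
92d7017 is among them, so fast-forward is possible.

Yes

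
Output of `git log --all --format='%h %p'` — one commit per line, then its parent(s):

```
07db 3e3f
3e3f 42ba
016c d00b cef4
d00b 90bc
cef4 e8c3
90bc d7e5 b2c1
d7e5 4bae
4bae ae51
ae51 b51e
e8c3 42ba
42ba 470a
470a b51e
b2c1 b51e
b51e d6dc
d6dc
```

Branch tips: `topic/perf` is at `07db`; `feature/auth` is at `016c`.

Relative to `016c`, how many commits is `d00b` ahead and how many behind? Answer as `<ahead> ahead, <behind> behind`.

0 ahead, 5 behind

Reachable from d00b: {4bae, 90bc, ae51, b2c1, b51e, d00b, d6dc, d7e5}.
Reachable from 016c: {016c, 42ba, 470a, 4bae, 90bc, ae51, b2c1, b51e, cef4, d00b, d6dc, d7e5, e8c3}.
Only in d00b's history (ahead): {} — 0.
Only in 016c's history (behind): {016c, 42ba, 470a, cef4, e8c3} — 5.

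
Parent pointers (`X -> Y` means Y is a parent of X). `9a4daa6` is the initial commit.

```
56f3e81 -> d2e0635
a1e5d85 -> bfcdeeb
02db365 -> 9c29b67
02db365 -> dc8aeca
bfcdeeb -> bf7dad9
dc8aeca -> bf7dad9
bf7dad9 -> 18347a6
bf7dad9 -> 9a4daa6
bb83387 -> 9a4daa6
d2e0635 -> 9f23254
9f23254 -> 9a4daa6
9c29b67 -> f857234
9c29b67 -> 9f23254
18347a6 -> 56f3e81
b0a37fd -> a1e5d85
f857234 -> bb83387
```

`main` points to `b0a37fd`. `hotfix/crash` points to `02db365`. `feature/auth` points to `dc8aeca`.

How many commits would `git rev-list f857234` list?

Walking parent pointers from f857234: reachable set = {9a4daa6, bb83387, f857234}.
That is 3 commits.

3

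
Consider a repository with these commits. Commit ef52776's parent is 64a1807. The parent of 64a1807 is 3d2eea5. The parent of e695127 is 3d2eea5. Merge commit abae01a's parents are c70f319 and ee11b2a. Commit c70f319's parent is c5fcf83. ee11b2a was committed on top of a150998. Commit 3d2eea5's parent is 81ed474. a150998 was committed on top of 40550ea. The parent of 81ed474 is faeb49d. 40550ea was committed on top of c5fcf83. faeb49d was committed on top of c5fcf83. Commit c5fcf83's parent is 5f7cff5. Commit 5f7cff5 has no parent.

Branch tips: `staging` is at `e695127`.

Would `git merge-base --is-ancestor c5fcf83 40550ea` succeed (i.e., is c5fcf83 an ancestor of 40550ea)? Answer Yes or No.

Ancestors of 40550ea (commits reachable by following parents): {40550ea, 5f7cff5, c5fcf83}.
c5fcf83 is in that set, so it is an ancestor of 40550ea.

Yes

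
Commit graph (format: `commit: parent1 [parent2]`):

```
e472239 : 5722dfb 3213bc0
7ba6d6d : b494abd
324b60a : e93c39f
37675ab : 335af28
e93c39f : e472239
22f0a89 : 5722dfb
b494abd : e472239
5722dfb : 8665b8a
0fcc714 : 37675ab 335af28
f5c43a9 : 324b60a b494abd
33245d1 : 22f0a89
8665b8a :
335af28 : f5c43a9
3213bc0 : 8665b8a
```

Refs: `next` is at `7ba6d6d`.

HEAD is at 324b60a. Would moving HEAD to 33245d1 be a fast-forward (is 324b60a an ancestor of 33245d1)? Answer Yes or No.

No

A fast-forward from 324b60a to 33245d1 is possible iff 324b60a is an ancestor of 33245d1.
Ancestors of 33245d1: {22f0a89, 33245d1, 5722dfb, 8665b8a}.
324b60a is not among them, so fast-forward is not possible.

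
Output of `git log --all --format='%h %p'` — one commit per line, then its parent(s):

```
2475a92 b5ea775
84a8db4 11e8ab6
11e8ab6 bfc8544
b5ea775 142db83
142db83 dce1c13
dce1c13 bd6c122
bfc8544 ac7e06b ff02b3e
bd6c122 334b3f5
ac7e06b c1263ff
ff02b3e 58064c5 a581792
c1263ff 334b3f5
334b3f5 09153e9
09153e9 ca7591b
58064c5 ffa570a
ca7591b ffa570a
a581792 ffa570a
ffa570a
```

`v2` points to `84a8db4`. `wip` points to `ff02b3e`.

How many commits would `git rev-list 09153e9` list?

3

Walking parent pointers from 09153e9: reachable set = {09153e9, ca7591b, ffa570a}.
That is 3 commits.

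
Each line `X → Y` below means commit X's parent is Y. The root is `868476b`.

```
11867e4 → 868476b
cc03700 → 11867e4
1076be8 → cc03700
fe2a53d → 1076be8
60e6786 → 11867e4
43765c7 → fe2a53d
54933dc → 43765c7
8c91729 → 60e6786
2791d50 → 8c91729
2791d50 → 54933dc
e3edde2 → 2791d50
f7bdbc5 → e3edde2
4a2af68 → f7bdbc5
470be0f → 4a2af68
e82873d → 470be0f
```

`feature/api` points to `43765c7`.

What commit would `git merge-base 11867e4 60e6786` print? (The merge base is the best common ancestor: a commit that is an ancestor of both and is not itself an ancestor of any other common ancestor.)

11867e4

Ancestors of 11867e4: {11867e4, 868476b}.
Ancestors of 60e6786: {11867e4, 60e6786, 868476b}.
Common ancestors: {11867e4, 868476b}.
Among these, 11867e4 is not an ancestor of any other common ancestor — it is the merge base.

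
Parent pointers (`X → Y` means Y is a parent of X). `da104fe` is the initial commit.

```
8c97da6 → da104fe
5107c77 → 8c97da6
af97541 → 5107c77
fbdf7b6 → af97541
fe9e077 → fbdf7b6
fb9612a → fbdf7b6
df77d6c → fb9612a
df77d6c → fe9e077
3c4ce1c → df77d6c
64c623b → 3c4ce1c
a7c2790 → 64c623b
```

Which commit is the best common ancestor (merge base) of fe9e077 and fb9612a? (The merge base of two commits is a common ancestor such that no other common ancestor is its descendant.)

fbdf7b6

Ancestors of fe9e077: {5107c77, 8c97da6, af97541, da104fe, fbdf7b6, fe9e077}.
Ancestors of fb9612a: {5107c77, 8c97da6, af97541, da104fe, fb9612a, fbdf7b6}.
Common ancestors: {5107c77, 8c97da6, af97541, da104fe, fbdf7b6}.
Among these, fbdf7b6 is not an ancestor of any other common ancestor — it is the merge base.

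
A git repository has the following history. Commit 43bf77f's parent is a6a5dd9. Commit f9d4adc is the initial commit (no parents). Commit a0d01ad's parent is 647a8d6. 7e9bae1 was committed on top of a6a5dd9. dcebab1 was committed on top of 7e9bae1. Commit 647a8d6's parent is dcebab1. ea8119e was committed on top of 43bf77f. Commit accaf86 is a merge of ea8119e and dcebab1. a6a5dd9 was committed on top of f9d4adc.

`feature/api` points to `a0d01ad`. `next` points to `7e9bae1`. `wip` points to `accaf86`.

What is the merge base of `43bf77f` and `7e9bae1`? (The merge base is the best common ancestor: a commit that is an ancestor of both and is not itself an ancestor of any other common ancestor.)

a6a5dd9

Ancestors of 43bf77f: {43bf77f, a6a5dd9, f9d4adc}.
Ancestors of 7e9bae1: {7e9bae1, a6a5dd9, f9d4adc}.
Common ancestors: {a6a5dd9, f9d4adc}.
Among these, a6a5dd9 is not an ancestor of any other common ancestor — it is the merge base.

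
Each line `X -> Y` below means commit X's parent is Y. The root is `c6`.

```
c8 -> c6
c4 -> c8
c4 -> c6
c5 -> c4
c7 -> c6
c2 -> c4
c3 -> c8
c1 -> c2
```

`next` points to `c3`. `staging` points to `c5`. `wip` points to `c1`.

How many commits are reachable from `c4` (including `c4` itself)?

Walking parent pointers from c4: reachable set = {c4, c6, c8}.
That is 3 commits.

3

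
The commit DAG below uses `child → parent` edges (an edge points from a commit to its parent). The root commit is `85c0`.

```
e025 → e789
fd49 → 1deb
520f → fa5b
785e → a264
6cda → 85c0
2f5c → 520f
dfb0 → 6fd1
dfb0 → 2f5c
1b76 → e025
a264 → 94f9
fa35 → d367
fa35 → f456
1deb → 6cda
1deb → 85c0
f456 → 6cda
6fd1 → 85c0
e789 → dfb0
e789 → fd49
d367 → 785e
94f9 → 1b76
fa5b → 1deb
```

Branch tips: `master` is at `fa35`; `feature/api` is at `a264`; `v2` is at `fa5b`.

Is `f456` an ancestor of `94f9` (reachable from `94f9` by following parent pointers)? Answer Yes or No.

No

Ancestors of 94f9: {1b76, 1deb, 2f5c, 520f, 6cda, 6fd1, 85c0, 94f9, dfb0, e025, e789, fa5b, fd49}.
f456 is not in that set, so it is not an ancestor of 94f9.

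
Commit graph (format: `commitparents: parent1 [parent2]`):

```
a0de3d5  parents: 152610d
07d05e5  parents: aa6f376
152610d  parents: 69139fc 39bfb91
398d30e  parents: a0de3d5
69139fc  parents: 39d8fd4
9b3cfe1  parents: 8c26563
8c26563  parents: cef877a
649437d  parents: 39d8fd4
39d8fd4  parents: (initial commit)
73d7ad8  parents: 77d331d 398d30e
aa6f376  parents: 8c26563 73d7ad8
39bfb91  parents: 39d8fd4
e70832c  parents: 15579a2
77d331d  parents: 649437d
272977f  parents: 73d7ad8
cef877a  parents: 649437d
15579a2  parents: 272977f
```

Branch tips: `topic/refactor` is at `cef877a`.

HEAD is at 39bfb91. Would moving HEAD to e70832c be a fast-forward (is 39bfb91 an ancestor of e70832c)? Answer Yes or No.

A fast-forward from 39bfb91 to e70832c is possible iff 39bfb91 is an ancestor of e70832c.
Ancestors of e70832c: {152610d, 15579a2, 272977f, 398d30e, 39bfb91, 39d8fd4, 649437d, 69139fc, 73d7ad8, 77d331d, a0de3d5, e70832c}.
39bfb91 is among them, so fast-forward is possible.

Yes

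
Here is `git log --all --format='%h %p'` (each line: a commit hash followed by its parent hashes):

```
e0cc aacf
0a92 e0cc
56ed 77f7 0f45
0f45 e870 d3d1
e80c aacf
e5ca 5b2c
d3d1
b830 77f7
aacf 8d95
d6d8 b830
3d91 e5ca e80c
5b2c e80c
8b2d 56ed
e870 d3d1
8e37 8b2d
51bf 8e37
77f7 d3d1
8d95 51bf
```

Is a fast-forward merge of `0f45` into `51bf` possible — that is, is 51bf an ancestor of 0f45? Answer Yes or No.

A fast-forward from 51bf to 0f45 is possible iff 51bf is an ancestor of 0f45.
Ancestors of 0f45: {0f45, d3d1, e870}.
51bf is not among them, so fast-forward is not possible.

No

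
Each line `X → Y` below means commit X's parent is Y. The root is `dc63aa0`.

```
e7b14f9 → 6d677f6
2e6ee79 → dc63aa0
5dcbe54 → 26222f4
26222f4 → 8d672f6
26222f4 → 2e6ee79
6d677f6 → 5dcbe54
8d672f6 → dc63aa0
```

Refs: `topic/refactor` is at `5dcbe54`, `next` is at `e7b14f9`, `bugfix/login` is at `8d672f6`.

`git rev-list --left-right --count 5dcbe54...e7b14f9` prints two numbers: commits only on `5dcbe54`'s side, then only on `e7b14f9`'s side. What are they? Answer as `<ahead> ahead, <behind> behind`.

Reachable from 5dcbe54: {26222f4, 2e6ee79, 5dcbe54, 8d672f6, dc63aa0}.
Reachable from e7b14f9: {26222f4, 2e6ee79, 5dcbe54, 6d677f6, 8d672f6, dc63aa0, e7b14f9}.
Only in 5dcbe54's history (ahead): {} — 0.
Only in e7b14f9's history (behind): {6d677f6, e7b14f9} — 2.

0 ahead, 2 behind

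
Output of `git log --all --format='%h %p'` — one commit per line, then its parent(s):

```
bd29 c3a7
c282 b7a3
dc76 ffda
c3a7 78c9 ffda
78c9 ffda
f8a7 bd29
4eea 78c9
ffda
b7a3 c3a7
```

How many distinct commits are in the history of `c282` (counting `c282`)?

5

Walking parent pointers from c282: reachable set = {78c9, b7a3, c282, c3a7, ffda}.
That is 5 commits.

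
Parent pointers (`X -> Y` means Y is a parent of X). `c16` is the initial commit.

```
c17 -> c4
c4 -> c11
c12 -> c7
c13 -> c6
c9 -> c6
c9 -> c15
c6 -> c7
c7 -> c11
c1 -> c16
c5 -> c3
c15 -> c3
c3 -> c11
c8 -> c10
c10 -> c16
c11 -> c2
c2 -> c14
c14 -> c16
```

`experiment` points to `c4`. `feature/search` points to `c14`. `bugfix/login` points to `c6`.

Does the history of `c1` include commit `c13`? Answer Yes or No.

Ancestors of c1: {c1, c16}.
c13 is not in that set, so it is not an ancestor of c1.

No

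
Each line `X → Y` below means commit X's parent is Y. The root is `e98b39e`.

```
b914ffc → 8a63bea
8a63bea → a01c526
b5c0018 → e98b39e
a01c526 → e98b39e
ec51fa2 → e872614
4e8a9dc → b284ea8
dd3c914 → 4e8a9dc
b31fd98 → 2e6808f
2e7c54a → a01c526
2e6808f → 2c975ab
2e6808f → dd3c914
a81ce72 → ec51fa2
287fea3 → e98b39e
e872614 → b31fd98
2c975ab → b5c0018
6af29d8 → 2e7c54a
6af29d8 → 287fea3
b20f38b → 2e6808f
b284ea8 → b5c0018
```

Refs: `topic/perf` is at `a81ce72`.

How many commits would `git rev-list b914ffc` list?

4

Walking parent pointers from b914ffc: reachable set = {8a63bea, a01c526, b914ffc, e98b39e}.
That is 4 commits.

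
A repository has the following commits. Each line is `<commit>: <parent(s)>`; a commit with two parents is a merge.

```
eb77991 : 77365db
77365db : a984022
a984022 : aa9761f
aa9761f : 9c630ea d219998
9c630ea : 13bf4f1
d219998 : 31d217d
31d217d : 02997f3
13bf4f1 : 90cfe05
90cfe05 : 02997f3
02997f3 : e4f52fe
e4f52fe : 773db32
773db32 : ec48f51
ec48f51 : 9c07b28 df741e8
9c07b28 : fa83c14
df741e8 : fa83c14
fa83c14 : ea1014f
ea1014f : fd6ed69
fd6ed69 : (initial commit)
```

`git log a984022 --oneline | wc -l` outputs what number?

Walking parent pointers from a984022: reachable set = {02997f3, 13bf4f1, 31d217d, 773db32, 90cfe05, 9c07b28, 9c630ea, a984022, aa9761f, d219998, df741e8, e4f52fe, ea1014f, ec48f51, fa83c14, fd6ed69}.
That is 16 commits.

16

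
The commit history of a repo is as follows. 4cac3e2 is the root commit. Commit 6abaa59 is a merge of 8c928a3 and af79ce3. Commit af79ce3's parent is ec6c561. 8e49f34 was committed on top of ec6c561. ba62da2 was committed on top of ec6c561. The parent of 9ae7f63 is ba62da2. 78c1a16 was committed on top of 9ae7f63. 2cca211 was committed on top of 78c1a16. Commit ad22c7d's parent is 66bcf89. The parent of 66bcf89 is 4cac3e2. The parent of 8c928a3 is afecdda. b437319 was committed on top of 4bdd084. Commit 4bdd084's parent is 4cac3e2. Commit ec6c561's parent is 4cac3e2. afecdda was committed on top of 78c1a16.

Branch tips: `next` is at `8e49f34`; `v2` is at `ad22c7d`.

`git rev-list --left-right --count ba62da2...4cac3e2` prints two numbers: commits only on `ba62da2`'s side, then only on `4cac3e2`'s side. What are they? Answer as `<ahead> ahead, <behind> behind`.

2 ahead, 0 behind

Reachable from ba62da2: {4cac3e2, ba62da2, ec6c561}.
Reachable from 4cac3e2: {4cac3e2}.
Only in ba62da2's history (ahead): {ba62da2, ec6c561} — 2.
Only in 4cac3e2's history (behind): {} — 0.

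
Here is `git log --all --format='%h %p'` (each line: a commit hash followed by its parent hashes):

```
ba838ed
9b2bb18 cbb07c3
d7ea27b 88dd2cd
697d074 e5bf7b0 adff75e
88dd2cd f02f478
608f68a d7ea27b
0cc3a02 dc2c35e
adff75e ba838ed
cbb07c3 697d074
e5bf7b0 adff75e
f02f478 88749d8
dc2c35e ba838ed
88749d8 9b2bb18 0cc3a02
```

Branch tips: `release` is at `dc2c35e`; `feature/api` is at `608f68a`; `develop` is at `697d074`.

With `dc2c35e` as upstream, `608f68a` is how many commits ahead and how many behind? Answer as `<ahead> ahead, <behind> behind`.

11 ahead, 0 behind

Reachable from 608f68a: {0cc3a02, 608f68a, 697d074, 88749d8, 88dd2cd, 9b2bb18, adff75e, ba838ed, cbb07c3, d7ea27b, dc2c35e, e5bf7b0, f02f478}.
Reachable from dc2c35e: {ba838ed, dc2c35e}.
Only in 608f68a's history (ahead): {0cc3a02, 608f68a, 697d074, 88749d8, 88dd2cd, 9b2bb18, adff75e, cbb07c3, d7ea27b, e5bf7b0, f02f478} — 11.
Only in dc2c35e's history (behind): {} — 0.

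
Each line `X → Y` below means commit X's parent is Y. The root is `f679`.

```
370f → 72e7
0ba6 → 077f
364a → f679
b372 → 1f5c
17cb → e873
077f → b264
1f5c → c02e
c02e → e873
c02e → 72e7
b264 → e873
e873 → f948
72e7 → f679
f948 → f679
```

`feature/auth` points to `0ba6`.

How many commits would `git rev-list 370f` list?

3

Walking parent pointers from 370f: reachable set = {370f, 72e7, f679}.
That is 3 commits.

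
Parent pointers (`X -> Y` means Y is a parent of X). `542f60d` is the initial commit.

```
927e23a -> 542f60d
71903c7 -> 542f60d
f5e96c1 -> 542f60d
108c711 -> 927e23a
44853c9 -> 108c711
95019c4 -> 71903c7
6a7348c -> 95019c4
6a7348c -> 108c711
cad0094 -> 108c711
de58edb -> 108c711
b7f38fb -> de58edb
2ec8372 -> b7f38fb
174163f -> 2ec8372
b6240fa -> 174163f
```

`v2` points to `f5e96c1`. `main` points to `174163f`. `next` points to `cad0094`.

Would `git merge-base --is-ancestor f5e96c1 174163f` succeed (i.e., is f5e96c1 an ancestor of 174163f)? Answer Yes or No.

No

Ancestors of 174163f: {108c711, 174163f, 2ec8372, 542f60d, 927e23a, b7f38fb, de58edb}.
f5e96c1 is not in that set, so it is not an ancestor of 174163f.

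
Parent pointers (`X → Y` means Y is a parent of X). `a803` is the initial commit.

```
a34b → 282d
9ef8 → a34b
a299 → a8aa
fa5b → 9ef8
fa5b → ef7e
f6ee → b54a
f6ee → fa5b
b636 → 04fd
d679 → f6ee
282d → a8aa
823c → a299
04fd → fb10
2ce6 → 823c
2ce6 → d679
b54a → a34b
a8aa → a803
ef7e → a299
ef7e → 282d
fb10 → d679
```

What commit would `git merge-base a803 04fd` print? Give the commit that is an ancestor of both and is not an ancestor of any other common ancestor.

Ancestors of a803: {a803}.
Ancestors of 04fd: {04fd, 282d, 9ef8, a299, a34b, a803, a8aa, b54a, d679, ef7e, f6ee, fa5b, fb10}.
Common ancestors: {a803}.
The only common ancestor is a803, so it is the merge base.

a803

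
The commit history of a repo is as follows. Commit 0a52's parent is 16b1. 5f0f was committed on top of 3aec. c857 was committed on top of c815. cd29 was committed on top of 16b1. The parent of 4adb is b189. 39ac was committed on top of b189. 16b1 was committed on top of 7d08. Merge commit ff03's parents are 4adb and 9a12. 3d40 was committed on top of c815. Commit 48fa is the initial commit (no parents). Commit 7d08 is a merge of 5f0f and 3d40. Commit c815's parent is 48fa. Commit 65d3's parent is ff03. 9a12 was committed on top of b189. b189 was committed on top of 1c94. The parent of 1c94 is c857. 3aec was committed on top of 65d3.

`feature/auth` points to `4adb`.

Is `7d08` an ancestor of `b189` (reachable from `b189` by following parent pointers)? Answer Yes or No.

No

Ancestors of b189: {1c94, 48fa, b189, c815, c857}.
7d08 is not in that set, so it is not an ancestor of b189.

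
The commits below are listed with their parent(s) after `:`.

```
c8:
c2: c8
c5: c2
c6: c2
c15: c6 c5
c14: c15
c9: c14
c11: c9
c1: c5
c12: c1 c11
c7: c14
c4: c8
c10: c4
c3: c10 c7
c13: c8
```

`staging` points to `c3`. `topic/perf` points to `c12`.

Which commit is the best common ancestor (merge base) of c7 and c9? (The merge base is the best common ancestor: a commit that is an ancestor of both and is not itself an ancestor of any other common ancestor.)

c14

Ancestors of c7: {c14, c15, c2, c5, c6, c7, c8}.
Ancestors of c9: {c14, c15, c2, c5, c6, c8, c9}.
Common ancestors: {c14, c15, c2, c5, c6, c8}.
Among these, c14 is not an ancestor of any other common ancestor — it is the merge base.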